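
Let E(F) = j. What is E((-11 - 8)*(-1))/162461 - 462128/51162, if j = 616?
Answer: -37523130608/4155914841 ≈ -9.0289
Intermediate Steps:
E(F) = 616
E((-11 - 8)*(-1))/162461 - 462128/51162 = 616/162461 - 462128/51162 = 616*(1/162461) - 462128*1/51162 = 616/162461 - 231064/25581 = -37523130608/4155914841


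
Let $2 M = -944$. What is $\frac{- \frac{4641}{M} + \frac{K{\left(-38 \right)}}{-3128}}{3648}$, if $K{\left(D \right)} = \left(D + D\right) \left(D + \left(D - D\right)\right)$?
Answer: $\frac{1644239}{673245696} \approx 0.0024423$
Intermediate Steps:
$M = -472$ ($M = \frac{1}{2} \left(-944\right) = -472$)
$K{\left(D \right)} = 2 D^{2}$ ($K{\left(D \right)} = 2 D \left(D + 0\right) = 2 D D = 2 D^{2}$)
$\frac{- \frac{4641}{M} + \frac{K{\left(-38 \right)}}{-3128}}{3648} = \frac{- \frac{4641}{-472} + \frac{2 \left(-38\right)^{2}}{-3128}}{3648} = \left(\left(-4641\right) \left(- \frac{1}{472}\right) + 2 \cdot 1444 \left(- \frac{1}{3128}\right)\right) \frac{1}{3648} = \left(\frac{4641}{472} + 2888 \left(- \frac{1}{3128}\right)\right) \frac{1}{3648} = \left(\frac{4641}{472} - \frac{361}{391}\right) \frac{1}{3648} = \frac{1644239}{184552} \cdot \frac{1}{3648} = \frac{1644239}{673245696}$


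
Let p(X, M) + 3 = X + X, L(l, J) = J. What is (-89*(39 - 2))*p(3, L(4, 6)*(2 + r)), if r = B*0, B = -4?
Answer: -9879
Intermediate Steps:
r = 0 (r = -4*0 = 0)
p(X, M) = -3 + 2*X (p(X, M) = -3 + (X + X) = -3 + 2*X)
(-89*(39 - 2))*p(3, L(4, 6)*(2 + r)) = (-89*(39 - 2))*(-3 + 2*3) = (-89*37)*(-3 + 6) = -3293*3 = -9879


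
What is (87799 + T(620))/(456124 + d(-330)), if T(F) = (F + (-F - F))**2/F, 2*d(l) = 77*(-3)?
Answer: 176838/912017 ≈ 0.19390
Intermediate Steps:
d(l) = -231/2 (d(l) = (77*(-3))/2 = (1/2)*(-231) = -231/2)
T(F) = F (T(F) = (F - 2*F)**2/F = (-F)**2/F = F**2/F = F)
(87799 + T(620))/(456124 + d(-330)) = (87799 + 620)/(456124 - 231/2) = 88419/(912017/2) = 88419*(2/912017) = 176838/912017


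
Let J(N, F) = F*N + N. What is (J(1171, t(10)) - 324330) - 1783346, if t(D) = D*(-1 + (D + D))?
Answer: -1884015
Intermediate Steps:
t(D) = D*(-1 + 2*D)
J(N, F) = N + F*N
(J(1171, t(10)) - 324330) - 1783346 = (1171*(1 + 10*(-1 + 2*10)) - 324330) - 1783346 = (1171*(1 + 10*(-1 + 20)) - 324330) - 1783346 = (1171*(1 + 10*19) - 324330) - 1783346 = (1171*(1 + 190) - 324330) - 1783346 = (1171*191 - 324330) - 1783346 = (223661 - 324330) - 1783346 = -100669 - 1783346 = -1884015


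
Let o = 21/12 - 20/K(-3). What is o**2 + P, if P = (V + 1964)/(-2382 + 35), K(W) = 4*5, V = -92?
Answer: -8829/37552 ≈ -0.23511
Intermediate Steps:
K(W) = 20
o = 3/4 (o = 21/12 - 20/20 = 21*(1/12) - 20*1/20 = 7/4 - 1 = 3/4 ≈ 0.75000)
P = -1872/2347 (P = (-92 + 1964)/(-2382 + 35) = 1872/(-2347) = 1872*(-1/2347) = -1872/2347 ≈ -0.79761)
o**2 + P = (3/4)**2 - 1872/2347 = 9/16 - 1872/2347 = -8829/37552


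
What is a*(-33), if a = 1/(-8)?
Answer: 33/8 ≈ 4.1250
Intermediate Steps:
a = -⅛ (a = 1*(-⅛) = -⅛ ≈ -0.12500)
a*(-33) = -⅛*(-33) = 33/8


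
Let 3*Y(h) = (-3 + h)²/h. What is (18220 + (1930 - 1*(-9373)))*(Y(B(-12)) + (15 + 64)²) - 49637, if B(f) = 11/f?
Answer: 24293110823/132 ≈ 1.8404e+8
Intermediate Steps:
Y(h) = (-3 + h)²/(3*h) (Y(h) = ((-3 + h)²/h)/3 = (-3 + h)²/(3*h))
(18220 + (1930 - 1*(-9373)))*(Y(B(-12)) + (15 + 64)²) - 49637 = (18220 + (1930 - 1*(-9373)))*((-3 + 11/(-12))²/(3*((11/(-12)))) + (15 + 64)²) - 49637 = (18220 + (1930 + 9373))*((-3 + 11*(-1/12))²/(3*((11*(-1/12)))) + 79²) - 49637 = (18220 + 11303)*((-3 - 11/12)²/(3*(-11/12)) + 6241) - 49637 = 29523*((⅓)*(-12/11)*(-47/12)² + 6241) - 49637 = 29523*((⅓)*(-12/11)*(2209/144) + 6241) - 49637 = 29523*(-2209/396 + 6241) - 49637 = 29523*(2469227/396) - 49637 = 24299662907/132 - 49637 = 24293110823/132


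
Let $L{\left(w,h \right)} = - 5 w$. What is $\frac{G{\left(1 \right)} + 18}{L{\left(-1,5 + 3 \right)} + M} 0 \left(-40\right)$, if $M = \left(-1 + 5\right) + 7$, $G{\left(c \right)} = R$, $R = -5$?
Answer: $0$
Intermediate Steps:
$G{\left(c \right)} = -5$
$M = 11$ ($M = 4 + 7 = 11$)
$\frac{G{\left(1 \right)} + 18}{L{\left(-1,5 + 3 \right)} + M} 0 \left(-40\right) = \frac{-5 + 18}{\left(-5\right) \left(-1\right) + 11} \cdot 0 \left(-40\right) = \frac{13}{5 + 11} \cdot 0 \left(-40\right) = \frac{13}{16} \cdot 0 \left(-40\right) = 0 \left(-40\right) = 0$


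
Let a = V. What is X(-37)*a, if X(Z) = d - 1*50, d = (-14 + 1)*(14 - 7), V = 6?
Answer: -846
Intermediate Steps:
a = 6
d = -91 (d = -13*7 = -91)
X(Z) = -141 (X(Z) = -91 - 1*50 = -91 - 50 = -141)
X(-37)*a = -141*6 = -846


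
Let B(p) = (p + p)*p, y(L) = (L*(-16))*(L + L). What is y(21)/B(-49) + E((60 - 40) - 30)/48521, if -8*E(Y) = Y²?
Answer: -13975273/4755058 ≈ -2.9390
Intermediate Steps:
y(L) = -32*L² (y(L) = (-16*L)*(2*L) = -32*L²)
B(p) = 2*p² (B(p) = (2*p)*p = 2*p²)
E(Y) = -Y²/8
y(21)/B(-49) + E((60 - 40) - 30)/48521 = (-32*21²)/((2*(-49)²)) - ((60 - 40) - 30)²/8/48521 = (-32*441)/((2*2401)) - (20 - 30)²/8*(1/48521) = -14112/4802 - ⅛*(-10)²*(1/48521) = -14112*1/4802 - ⅛*100*(1/48521) = -144/49 - 25/2*1/48521 = -144/49 - 25/97042 = -13975273/4755058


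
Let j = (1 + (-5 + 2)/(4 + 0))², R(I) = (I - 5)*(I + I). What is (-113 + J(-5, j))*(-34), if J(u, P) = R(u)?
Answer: 442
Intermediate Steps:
R(I) = 2*I*(-5 + I) (R(I) = (-5 + I)*(2*I) = 2*I*(-5 + I))
j = 1/16 (j = (1 - 3/4)² = (1 - 3*¼)² = (1 - ¾)² = (¼)² = 1/16 ≈ 0.062500)
J(u, P) = 2*u*(-5 + u)
(-113 + J(-5, j))*(-34) = (-113 + 2*(-5)*(-5 - 5))*(-34) = (-113 + 2*(-5)*(-10))*(-34) = (-113 + 100)*(-34) = -13*(-34) = 442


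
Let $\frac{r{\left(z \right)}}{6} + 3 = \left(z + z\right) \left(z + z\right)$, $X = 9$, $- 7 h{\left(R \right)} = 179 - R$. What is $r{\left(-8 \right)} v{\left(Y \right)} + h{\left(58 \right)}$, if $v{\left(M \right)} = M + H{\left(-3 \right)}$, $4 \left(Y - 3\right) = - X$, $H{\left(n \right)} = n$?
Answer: $- \frac{48059}{14} \approx -3432.8$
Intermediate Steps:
$h{\left(R \right)} = - \frac{179}{7} + \frac{R}{7}$ ($h{\left(R \right)} = - \frac{179 - R}{7} = - \frac{179}{7} + \frac{R}{7}$)
$r{\left(z \right)} = -18 + 24 z^{2}$ ($r{\left(z \right)} = -18 + 6 \left(z + z\right) \left(z + z\right) = -18 + 6 \cdot 2 z 2 z = -18 + 6 \cdot 4 z^{2} = -18 + 24 z^{2}$)
$Y = \frac{3}{4}$ ($Y = 3 + \frac{\left(-1\right) 9}{4} = 3 + \frac{1}{4} \left(-9\right) = 3 - \frac{9}{4} = \frac{3}{4} \approx 0.75$)
$v{\left(M \right)} = -3 + M$ ($v{\left(M \right)} = M - 3 = -3 + M$)
$r{\left(-8 \right)} v{\left(Y \right)} + h{\left(58 \right)} = \left(-18 + 24 \left(-8\right)^{2}\right) \left(-3 + \frac{3}{4}\right) + \left(- \frac{179}{7} + \frac{1}{7} \cdot 58\right) = \left(-18 + 24 \cdot 64\right) \left(- \frac{9}{4}\right) + \left(- \frac{179}{7} + \frac{58}{7}\right) = \left(-18 + 1536\right) \left(- \frac{9}{4}\right) - \frac{121}{7} = 1518 \left(- \frac{9}{4}\right) - \frac{121}{7} = - \frac{6831}{2} - \frac{121}{7} = - \frac{48059}{14}$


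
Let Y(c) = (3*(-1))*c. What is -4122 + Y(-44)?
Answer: -3990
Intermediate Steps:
Y(c) = -3*c
-4122 + Y(-44) = -4122 - 3*(-44) = -4122 + 132 = -3990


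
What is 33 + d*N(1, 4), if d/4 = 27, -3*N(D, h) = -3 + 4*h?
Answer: -435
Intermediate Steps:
N(D, h) = 1 - 4*h/3 (N(D, h) = -(-3 + 4*h)/3 = 1 - 4*h/3)
d = 108 (d = 4*27 = 108)
33 + d*N(1, 4) = 33 + 108*(1 - 4/3*4) = 33 + 108*(1 - 16/3) = 33 + 108*(-13/3) = 33 - 468 = -435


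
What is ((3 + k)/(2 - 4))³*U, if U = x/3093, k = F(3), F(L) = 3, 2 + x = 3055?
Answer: -27477/1031 ≈ -26.651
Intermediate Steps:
x = 3053 (x = -2 + 3055 = 3053)
k = 3
U = 3053/3093 ≈ 0.98707
((3 + k)/(2 - 4))³*U = ((3 + 3)/(2 - 4))³*(3053/3093) = (6/(-2))³*(3053/3093) = (6*(-½))³*(3053/3093) = (-3)³*(3053/3093) = -27*3053/3093 = -27477/1031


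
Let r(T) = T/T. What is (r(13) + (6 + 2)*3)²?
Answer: 625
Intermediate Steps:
r(T) = 1
(r(13) + (6 + 2)*3)² = (1 + (6 + 2)*3)² = (1 + 8*3)² = (1 + 24)² = 25² = 625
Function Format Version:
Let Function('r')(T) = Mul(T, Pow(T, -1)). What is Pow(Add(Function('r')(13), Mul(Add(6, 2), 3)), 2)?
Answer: 625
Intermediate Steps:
Function('r')(T) = 1
Pow(Add(Function('r')(13), Mul(Add(6, 2), 3)), 2) = Pow(Add(1, Mul(Add(6, 2), 3)), 2) = Pow(Add(1, Mul(8, 3)), 2) = Pow(Add(1, 24), 2) = Pow(25, 2) = 625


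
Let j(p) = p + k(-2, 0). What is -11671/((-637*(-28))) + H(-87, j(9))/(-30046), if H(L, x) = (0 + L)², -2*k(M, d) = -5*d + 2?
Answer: -242833775/267950228 ≈ -0.90626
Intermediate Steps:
k(M, d) = -1 + 5*d/2 (k(M, d) = -(-5*d + 2)/2 = -(2 - 5*d)/2 = -1 + 5*d/2)
j(p) = -1 + p (j(p) = p + (-1 + (5/2)*0) = p + (-1 + 0) = p - 1 = -1 + p)
H(L, x) = L²
-11671/((-637*(-28))) + H(-87, j(9))/(-30046) = -11671/((-637*(-28))) + (-87)²/(-30046) = -11671/17836 + 7569*(-1/30046) = -11671*1/17836 - 7569/30046 = -11671/17836 - 7569/30046 = -242833775/267950228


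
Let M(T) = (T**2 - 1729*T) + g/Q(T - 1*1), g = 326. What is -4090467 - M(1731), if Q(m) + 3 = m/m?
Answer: -4093766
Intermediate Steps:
Q(m) = -2 (Q(m) = -3 + m/m = -3 + 1 = -2)
M(T) = -163 + T**2 - 1729*T (M(T) = (T**2 - 1729*T) + 326/(-2) = (T**2 - 1729*T) + 326*(-1/2) = (T**2 - 1729*T) - 163 = -163 + T**2 - 1729*T)
-4090467 - M(1731) = -4090467 - (-163 + 1731**2 - 1729*1731) = -4090467 - (-163 + 2996361 - 2992899) = -4090467 - 1*3299 = -4090467 - 3299 = -4093766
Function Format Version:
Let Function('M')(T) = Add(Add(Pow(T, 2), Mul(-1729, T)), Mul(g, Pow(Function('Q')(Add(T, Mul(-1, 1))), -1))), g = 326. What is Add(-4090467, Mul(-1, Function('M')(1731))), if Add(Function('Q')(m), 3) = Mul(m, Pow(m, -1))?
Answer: -4093766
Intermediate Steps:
Function('Q')(m) = -2 (Function('Q')(m) = Add(-3, Mul(m, Pow(m, -1))) = Add(-3, 1) = -2)
Function('M')(T) = Add(-163, Pow(T, 2), Mul(-1729, T)) (Function('M')(T) = Add(Add(Pow(T, 2), Mul(-1729, T)), Mul(326, Pow(-2, -1))) = Add(Add(Pow(T, 2), Mul(-1729, T)), Mul(326, Rational(-1, 2))) = Add(Add(Pow(T, 2), Mul(-1729, T)), -163) = Add(-163, Pow(T, 2), Mul(-1729, T)))
Add(-4090467, Mul(-1, Function('M')(1731))) = Add(-4090467, Mul(-1, Add(-163, Pow(1731, 2), Mul(-1729, 1731)))) = Add(-4090467, Mul(-1, Add(-163, 2996361, -2992899))) = Add(-4090467, Mul(-1, 3299)) = Add(-4090467, -3299) = -4093766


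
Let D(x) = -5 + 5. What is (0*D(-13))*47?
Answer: 0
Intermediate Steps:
D(x) = 0
(0*D(-13))*47 = (0*0)*47 = 0*47 = 0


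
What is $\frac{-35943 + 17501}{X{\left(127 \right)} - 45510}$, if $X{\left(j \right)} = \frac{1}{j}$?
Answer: $\frac{2342134}{5779769} \approx 0.40523$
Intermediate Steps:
$\frac{-35943 + 17501}{X{\left(127 \right)} - 45510} = \frac{-35943 + 17501}{\frac{1}{127} - 45510} = - \frac{18442}{\frac{1}{127} - 45510} = - \frac{18442}{- \frac{5779769}{127}} = \left(-18442\right) \left(- \frac{127}{5779769}\right) = \frac{2342134}{5779769}$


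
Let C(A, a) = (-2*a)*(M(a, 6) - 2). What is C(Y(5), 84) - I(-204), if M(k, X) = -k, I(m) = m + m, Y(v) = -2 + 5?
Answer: 14856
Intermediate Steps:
Y(v) = 3
I(m) = 2*m
C(A, a) = -2*a*(-2 - a) (C(A, a) = (-2*a)*(-a - 2) = (-2*a)*(-2 - a) = -2*a*(-2 - a))
C(Y(5), 84) - I(-204) = 2*84*(2 + 84) - 2*(-204) = 2*84*86 - 1*(-408) = 14448 + 408 = 14856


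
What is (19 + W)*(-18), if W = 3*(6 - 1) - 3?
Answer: -558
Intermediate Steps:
W = 12 (W = 3*5 - 3 = 15 - 3 = 12)
(19 + W)*(-18) = (19 + 12)*(-18) = 31*(-18) = -558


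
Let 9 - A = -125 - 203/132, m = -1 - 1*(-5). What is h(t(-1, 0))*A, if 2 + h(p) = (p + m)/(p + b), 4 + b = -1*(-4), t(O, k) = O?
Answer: -89455/132 ≈ -677.69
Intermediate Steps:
b = 0 (b = -4 - 1*(-4) = -4 + 4 = 0)
m = 4 (m = -1 + 5 = 4)
A = 17891/132 (A = 9 - (-125 - 203/132) = 9 - 1*(-16703/132) = 9 + 16703/132 = 17891/132 ≈ 135.54)
h(p) = -2 + (4 + p)/p (h(p) = -2 + (p + 4)/(p + 0) = -2 + (4 + p)/p)
h(t(-1, 0))*A = ((4 - 1*(-1))/(-1))*(17891/132) = -(4 + 1)*(17891/132) = -1*5*(17891/132) = -5*17891/132 = -89455/132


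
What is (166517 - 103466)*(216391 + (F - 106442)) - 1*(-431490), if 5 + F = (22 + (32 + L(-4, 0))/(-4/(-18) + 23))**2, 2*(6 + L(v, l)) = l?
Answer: 304291125875178/43681 ≈ 6.9662e+9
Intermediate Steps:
L(v, l) = -6 + l/2
F = 23129819/43681 (F = -5 + (22 + (32 + (-6 + (1/2)*0))/(-4/(-18) + 23))**2 = -5 + (22 + (32 + (-6 + 0))/(-4*(-1/18) + 23))**2 = -5 + (22 + (32 - 6)/(2/9 + 23))**2 = -5 + (22 + 26/(209/9))**2 = -5 + (22 + 26*(9/209))**2 = -5 + (22 + 234/209)**2 = -5 + (4832/209)**2 = -5 + 23348224/43681 = 23129819/43681 ≈ 529.52)
(166517 - 103466)*(216391 + (F - 106442)) - 1*(-431490) = (166517 - 103466)*(216391 + (23129819/43681 - 106442)) - 1*(-431490) = 63051*(216391 - 4626363183/43681) + 431490 = 63051*(4825812088/43681) + 431490 = 304272277960488/43681 + 431490 = 304291125875178/43681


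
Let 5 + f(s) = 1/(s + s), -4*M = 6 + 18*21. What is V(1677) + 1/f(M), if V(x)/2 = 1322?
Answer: 2540692/961 ≈ 2643.8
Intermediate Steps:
V(x) = 2644 (V(x) = 2*1322 = 2644)
M = -96 (M = -(6 + 18*21)/4 = -(6 + 378)/4 = -1/4*384 = -96)
f(s) = -5 + 1/(2*s) (f(s) = -5 + 1/(s + s) = -5 + 1/(2*s))
V(1677) + 1/f(M) = 2644 + 1/(-5 + (1/2)/(-96)) = 2644 + 1/(-5 + (1/2)*(-1/96)) = 2644 + 1/(-5 - 1/192) = 2644 + 1/(-961/192) = 2644 - 192/961 = 2540692/961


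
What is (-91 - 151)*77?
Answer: -18634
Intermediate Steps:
(-91 - 151)*77 = -242*77 = -18634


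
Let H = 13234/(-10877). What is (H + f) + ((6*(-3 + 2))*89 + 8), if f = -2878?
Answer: -37038542/10877 ≈ -3405.2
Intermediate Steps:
H = -13234/10877 (H = 13234*(-1/10877) = -13234/10877 ≈ -1.2167)
(H + f) + ((6*(-3 + 2))*89 + 8) = (-13234/10877 - 2878) + ((6*(-3 + 2))*89 + 8) = -31317240/10877 + ((6*(-1))*89 + 8) = -31317240/10877 + (-6*89 + 8) = -31317240/10877 + (-534 + 8) = -31317240/10877 - 526 = -37038542/10877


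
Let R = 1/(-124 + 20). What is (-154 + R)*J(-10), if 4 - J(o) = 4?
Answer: 0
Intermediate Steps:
R = -1/104 (R = 1/(-104) = -1/104 ≈ -0.0096154)
J(o) = 0 (J(o) = 4 - 1*4 = 4 - 4 = 0)
(-154 + R)*J(-10) = (-154 - 1/104)*0 = -16017/104*0 = 0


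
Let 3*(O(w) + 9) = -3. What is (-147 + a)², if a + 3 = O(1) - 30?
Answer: 36100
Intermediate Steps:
O(w) = -10 (O(w) = -9 + (⅓)*(-3) = -9 - 1 = -10)
a = -43 (a = -3 + (-10 - 30) = -3 - 40 = -43)
(-147 + a)² = (-147 - 43)² = (-190)² = 36100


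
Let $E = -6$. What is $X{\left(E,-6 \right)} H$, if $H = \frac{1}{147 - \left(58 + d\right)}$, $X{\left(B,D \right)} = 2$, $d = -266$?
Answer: $\frac{2}{355} \approx 0.0056338$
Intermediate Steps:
$H = \frac{1}{355}$ ($H = \frac{1}{147 - -208} = \frac{1}{147 + \left(-58 + 266\right)} = \frac{1}{147 + 208} = \frac{1}{355} \approx 0.0028169$)
$X{\left(E,-6 \right)} H = 2 \cdot \frac{1}{355} = \frac{2}{355}$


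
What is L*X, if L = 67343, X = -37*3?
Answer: -7475073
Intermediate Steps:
X = -111
L*X = 67343*(-111) = -7475073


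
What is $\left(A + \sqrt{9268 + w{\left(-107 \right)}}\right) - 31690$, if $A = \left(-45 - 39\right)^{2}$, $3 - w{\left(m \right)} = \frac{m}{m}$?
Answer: $-24634 + 3 \sqrt{1030} \approx -24538.0$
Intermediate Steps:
$w{\left(m \right)} = 2$ ($w{\left(m \right)} = 3 - \frac{m}{m} = 3 - 1 = 2$)
$A = 7056$ ($A = \left(-84\right)^{2} = 7056$)
$\left(A + \sqrt{9268 + w{\left(-107 \right)}}\right) - 31690 = \left(7056 + \sqrt{9268 + 2}\right) - 31690 = \left(7056 + \sqrt{9270}\right) - 31690 = \left(7056 + 3 \sqrt{1030}\right) - 31690 = -24634 + 3 \sqrt{1030}$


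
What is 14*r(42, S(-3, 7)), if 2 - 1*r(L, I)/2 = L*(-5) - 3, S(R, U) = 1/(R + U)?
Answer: 6020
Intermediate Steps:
r(L, I) = 10 + 10*L (r(L, I) = 4 - 2*(L*(-5) - 3) = 4 - 2*(-5*L - 3) = 4 - 2*(-3 - 5*L) = 4 + (6 + 10*L) = 10 + 10*L)
14*r(42, S(-3, 7)) = 14*(10 + 10*42) = 14*(10 + 420) = 14*430 = 6020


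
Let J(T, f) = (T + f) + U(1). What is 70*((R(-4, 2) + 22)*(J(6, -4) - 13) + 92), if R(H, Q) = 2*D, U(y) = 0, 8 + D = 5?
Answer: -5880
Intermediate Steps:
D = -3 (D = -8 + 5 = -3)
R(H, Q) = -6 (R(H, Q) = 2*(-3) = -6)
J(T, f) = T + f (J(T, f) = (T + f) + 0 = T + f)
70*((R(-4, 2) + 22)*(J(6, -4) - 13) + 92) = 70*((-6 + 22)*((6 - 4) - 13) + 92) = 70*(16*(2 - 13) + 92) = 70*(16*(-11) + 92) = 70*(-176 + 92) = 70*(-84) = -5880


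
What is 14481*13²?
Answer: 2447289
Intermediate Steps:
14481*13² = 14481*169 = 2447289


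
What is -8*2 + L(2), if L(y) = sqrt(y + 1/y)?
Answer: -16 + sqrt(10)/2 ≈ -14.419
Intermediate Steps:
L(y) = sqrt(y + 1/y)
-8*2 + L(2) = -8*2 + sqrt(2 + 1/2) = -16 + sqrt(2 + 1/2) = -16 + sqrt(5/2) = -16 + sqrt(10)/2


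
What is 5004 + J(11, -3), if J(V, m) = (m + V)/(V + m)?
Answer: 5005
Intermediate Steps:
J(V, m) = 1 (J(V, m) = (V + m)/(V + m) = 1)
5004 + J(11, -3) = 5004 + 1 = 5005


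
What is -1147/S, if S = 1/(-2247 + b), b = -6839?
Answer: 10421642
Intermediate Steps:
S = -1/9086 (S = 1/(-2247 - 6839) = 1/(-9086) = -1/9086 ≈ -0.00011006)
-1147/S = -1147/(-1/9086) = -1147*(-9086) = 10421642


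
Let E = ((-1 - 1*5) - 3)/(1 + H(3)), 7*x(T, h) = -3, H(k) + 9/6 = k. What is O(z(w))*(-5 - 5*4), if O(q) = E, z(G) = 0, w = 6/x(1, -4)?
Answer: 90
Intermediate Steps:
H(k) = -3/2 + k
x(T, h) = -3/7 (x(T, h) = (1/7)*(-3) = -3/7)
w = -14 (w = 6/(-3/7) = 6*(-7/3) = -14)
E = -18/5 (E = ((-1 - 1*5) - 3)/(1 + (-3/2 + 3)) = ((-1 - 5) - 3)/(1 + 3/2) = (-6 - 3)/(5/2) = -9*2/5 = -18/5 ≈ -3.6000)
O(q) = -18/5
O(z(w))*(-5 - 5*4) = -18*(-5 - 5*4)/5 = -18*(-5 - 1*20)/5 = -18*(-5 - 20)/5 = -18/5*(-25) = 90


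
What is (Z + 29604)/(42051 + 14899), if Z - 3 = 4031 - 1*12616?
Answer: 10511/28475 ≈ 0.36913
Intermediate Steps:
Z = -8582 (Z = 3 + (4031 - 1*12616) = 3 + (4031 - 12616) = 3 - 8585 = -8582)
(Z + 29604)/(42051 + 14899) = (-8582 + 29604)/(42051 + 14899) = 21022/56950 = 21022*(1/56950) = 10511/28475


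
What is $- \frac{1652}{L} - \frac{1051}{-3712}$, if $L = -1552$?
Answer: $\frac{485211}{360064} \approx 1.3476$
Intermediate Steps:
$- \frac{1652}{L} - \frac{1051}{-3712} = - \frac{1652}{-1552} - \frac{1051}{-3712} = \left(-1652\right) \left(- \frac{1}{1552}\right) - - \frac{1051}{3712} = \frac{413}{388} + \frac{1051}{3712} = \frac{485211}{360064}$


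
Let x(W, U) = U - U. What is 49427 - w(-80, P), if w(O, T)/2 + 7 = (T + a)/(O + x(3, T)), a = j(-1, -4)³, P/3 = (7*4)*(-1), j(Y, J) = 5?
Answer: 1977681/40 ≈ 49442.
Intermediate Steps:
P = -84 (P = 3*((7*4)*(-1)) = 3*(28*(-1)) = 3*(-28) = -84)
x(W, U) = 0
a = 125 (a = 5³ = 125)
w(O, T) = -14 + 2*(125 + T)/O (w(O, T) = -14 + 2*((T + 125)/(O + 0)) = -14 + 2*((125 + T)/O) = -14 + 2*(125 + T)/O)
49427 - w(-80, P) = 49427 - 2*(125 - 84 - 7*(-80))/(-80) = 49427 - 2*(-1)*(125 - 84 + 560)/80 = 49427 - 2*(-1)*601/80 = 49427 - 1*(-601/40) = 49427 + 601/40 = 1977681/40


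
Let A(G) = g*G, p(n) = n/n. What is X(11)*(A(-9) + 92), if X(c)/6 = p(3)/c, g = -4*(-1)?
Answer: 336/11 ≈ 30.545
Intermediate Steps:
p(n) = 1
g = 4
X(c) = 6/c (X(c) = 6*(1/c) = 6/c)
A(G) = 4*G
X(11)*(A(-9) + 92) = (6/11)*(4*(-9) + 92) = (6*(1/11))*(-36 + 92) = (6/11)*56 = 336/11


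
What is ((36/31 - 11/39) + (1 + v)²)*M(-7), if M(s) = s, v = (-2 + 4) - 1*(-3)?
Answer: -312109/1209 ≈ -258.15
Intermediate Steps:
v = 5 (v = 2 + 3 = 5)
((36/31 - 11/39) + (1 + v)²)*M(-7) = ((36/31 - 11/39) + (1 + 5)²)*(-7) = ((36*(1/31) - 11*1/39) + 6²)*(-7) = ((36/31 - 11/39) + 36)*(-7) = (1063/1209 + 36)*(-7) = (44587/1209)*(-7) = -312109/1209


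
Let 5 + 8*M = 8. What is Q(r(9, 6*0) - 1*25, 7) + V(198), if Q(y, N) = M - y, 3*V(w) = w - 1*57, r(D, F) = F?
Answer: 579/8 ≈ 72.375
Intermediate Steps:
M = 3/8 (M = -5/8 + (⅛)*8 = -5/8 + 1 = 3/8 ≈ 0.37500)
V(w) = -19 + w/3 (V(w) = (w - 1*57)/3 = (w - 57)/3 = (-57 + w)/3 = -19 + w/3)
Q(y, N) = 3/8 - y
Q(r(9, 6*0) - 1*25, 7) + V(198) = (3/8 - (6*0 - 1*25)) + (-19 + (⅓)*198) = (3/8 - (0 - 25)) + (-19 + 66) = (3/8 - 1*(-25)) + 47 = (3/8 + 25) + 47 = 203/8 + 47 = 579/8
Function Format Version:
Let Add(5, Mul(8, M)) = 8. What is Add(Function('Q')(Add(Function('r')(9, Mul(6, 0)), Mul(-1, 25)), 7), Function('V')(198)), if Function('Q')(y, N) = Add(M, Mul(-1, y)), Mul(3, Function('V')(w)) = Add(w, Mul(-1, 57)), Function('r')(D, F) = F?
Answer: Rational(579, 8) ≈ 72.375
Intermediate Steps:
M = Rational(3, 8) (M = Add(Rational(-5, 8), Mul(Rational(1, 8), 8)) = Add(Rational(-5, 8), 1) = Rational(3, 8) ≈ 0.37500)
Function('V')(w) = Add(-19, Mul(Rational(1, 3), w)) (Function('V')(w) = Mul(Rational(1, 3), Add(w, Mul(-1, 57))) = Mul(Rational(1, 3), Add(w, -57)) = Mul(Rational(1, 3), Add(-57, w)) = Add(-19, Mul(Rational(1, 3), w)))
Function('Q')(y, N) = Add(Rational(3, 8), Mul(-1, y))
Add(Function('Q')(Add(Function('r')(9, Mul(6, 0)), Mul(-1, 25)), 7), Function('V')(198)) = Add(Add(Rational(3, 8), Mul(-1, Add(Mul(6, 0), Mul(-1, 25)))), Add(-19, Mul(Rational(1, 3), 198))) = Add(Add(Rational(3, 8), Mul(-1, Add(0, -25))), Add(-19, 66)) = Add(Add(Rational(3, 8), Mul(-1, -25)), 47) = Add(Add(Rational(3, 8), 25), 47) = Add(Rational(203, 8), 47) = Rational(579, 8)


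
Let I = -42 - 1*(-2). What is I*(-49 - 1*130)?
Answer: 7160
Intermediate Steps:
I = -40 (I = -42 + 2 = -40)
I*(-49 - 1*130) = -40*(-49 - 1*130) = -40*(-49 - 130) = -40*(-179) = 7160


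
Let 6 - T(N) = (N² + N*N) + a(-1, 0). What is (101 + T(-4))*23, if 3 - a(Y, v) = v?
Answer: 1656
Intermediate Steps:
a(Y, v) = 3 - v
T(N) = 3 - 2*N² (T(N) = 6 - ((N² + N*N) + (3 - 1*0)) = 6 - ((N² + N²) + (3 + 0)) = 6 - (2*N² + 3) = 6 - (3 + 2*N²) = 6 + (-3 - 2*N²) = 3 - 2*N²)
(101 + T(-4))*23 = (101 + (3 - 2*(-4)²))*23 = (101 + (3 - 2*16))*23 = (101 + (3 - 32))*23 = (101 - 29)*23 = 72*23 = 1656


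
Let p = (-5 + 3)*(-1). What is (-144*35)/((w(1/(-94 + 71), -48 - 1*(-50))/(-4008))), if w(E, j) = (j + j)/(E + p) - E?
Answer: 20907331200/2161 ≈ 9.6748e+6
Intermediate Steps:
p = 2 (p = -2*(-1) = 2)
w(E, j) = -E + 2*j/(2 + E) (w(E, j) = (j + j)/(E + 2) - E = (2*j)/(2 + E) - E = 2*j/(2 + E) - E = -E + 2*j/(2 + E))
(-144*35)/((w(1/(-94 + 71), -48 - 1*(-50))/(-4008))) = (-144*35)/((((-(1/(-94 + 71))² - 2/(-94 + 71) + 2*(-48 - 1*(-50)))/(2 + 1/(-94 + 71)))/(-4008))) = -5040*(-4008*(2 + 1/(-23))/(-(1/(-23))² - 2/(-23) + 2*(-48 + 50))) = -5040*(-4008*(2 - 1/23)/(-(-1/23)² - 2*(-1/23) + 2*2)) = -5040*(-180360/(23*(-1*1/529 + 2/23 + 4))) = -5040*(-180360/(23*(-1/529 + 2/23 + 4))) = -5040/(((23/45)*(2161/529))*(-1/4008)) = -5040/((2161/1035)*(-1/4008)) = -5040/(-2161/4148280) = -5040*(-4148280/2161) = 20907331200/2161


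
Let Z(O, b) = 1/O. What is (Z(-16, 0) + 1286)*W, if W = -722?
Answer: -7427575/8 ≈ -9.2845e+5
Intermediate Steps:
(Z(-16, 0) + 1286)*W = (1/(-16) + 1286)*(-722) = (-1/16 + 1286)*(-722) = (20575/16)*(-722) = -7427575/8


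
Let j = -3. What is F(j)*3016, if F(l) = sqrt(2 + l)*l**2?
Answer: 27144*I ≈ 27144.0*I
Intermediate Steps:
F(l) = l**2*sqrt(2 + l)
F(j)*3016 = ((-3)**2*sqrt(2 - 3))*3016 = (9*sqrt(-1))*3016 = (9*I)*3016 = 27144*I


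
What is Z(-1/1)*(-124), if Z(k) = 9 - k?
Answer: -1240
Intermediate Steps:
Z(-1/1)*(-124) = (9 - (-1)/1)*(-124) = (9 - (-1))*(-124) = (9 - 1*(-1))*(-124) = (9 + 1)*(-124) = 10*(-124) = -1240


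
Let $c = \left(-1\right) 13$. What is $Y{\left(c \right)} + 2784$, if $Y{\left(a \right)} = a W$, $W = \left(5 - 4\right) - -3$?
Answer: $2732$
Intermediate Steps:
$c = -13$
$W = 4$ ($W = \left(5 - 4\right) + 3 = 1 + 3 = 4$)
$Y{\left(a \right)} = 4 a$ ($Y{\left(a \right)} = a 4 = 4 a$)
$Y{\left(c \right)} + 2784 = 4 \left(-13\right) + 2784 = -52 + 2784 = 2732$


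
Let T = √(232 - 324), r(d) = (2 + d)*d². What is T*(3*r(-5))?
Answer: -450*I*√23 ≈ -2158.1*I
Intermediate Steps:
r(d) = d²*(2 + d)
T = 2*I*√23 (T = √(-92) = 2*I*√23 ≈ 9.5917*I)
T*(3*r(-5)) = (2*I*√23)*(3*((-5)²*(2 - 5))) = (2*I*√23)*(3*(25*(-3))) = (2*I*√23)*(3*(-75)) = (2*I*√23)*(-225) = -450*I*√23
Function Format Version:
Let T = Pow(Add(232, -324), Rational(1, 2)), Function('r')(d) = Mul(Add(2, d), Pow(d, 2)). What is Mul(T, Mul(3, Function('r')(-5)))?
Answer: Mul(-450, I, Pow(23, Rational(1, 2))) ≈ Mul(-2158.1, I)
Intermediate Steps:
Function('r')(d) = Mul(Pow(d, 2), Add(2, d))
T = Mul(2, I, Pow(23, Rational(1, 2))) (T = Pow(-92, Rational(1, 2)) = Mul(2, I, Pow(23, Rational(1, 2))) ≈ Mul(9.5917, I))
Mul(T, Mul(3, Function('r')(-5))) = Mul(Mul(2, I, Pow(23, Rational(1, 2))), Mul(3, Mul(Pow(-5, 2), Add(2, -5)))) = Mul(Mul(2, I, Pow(23, Rational(1, 2))), Mul(3, Mul(25, -3))) = Mul(Mul(2, I, Pow(23, Rational(1, 2))), Mul(3, -75)) = Mul(Mul(2, I, Pow(23, Rational(1, 2))), -225) = Mul(-450, I, Pow(23, Rational(1, 2)))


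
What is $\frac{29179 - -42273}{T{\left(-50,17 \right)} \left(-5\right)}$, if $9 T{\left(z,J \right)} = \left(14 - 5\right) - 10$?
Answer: $\frac{643068}{5} \approx 1.2861 \cdot 10^{5}$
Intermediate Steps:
$T{\left(z,J \right)} = - \frac{1}{9}$ ($T{\left(z,J \right)} = \frac{\left(14 - 5\right) - 10}{9} = \frac{9 - 10}{9} = \frac{1}{9} \left(-1\right) = - \frac{1}{9}$)
$\frac{29179 - -42273}{T{\left(-50,17 \right)} \left(-5\right)} = \frac{29179 - -42273}{\left(- \frac{1}{9}\right) \left(-5\right)} = \frac{29179 + 42273}{\frac{5}{9}} = 71452 \cdot \frac{9}{5} = \frac{643068}{5}$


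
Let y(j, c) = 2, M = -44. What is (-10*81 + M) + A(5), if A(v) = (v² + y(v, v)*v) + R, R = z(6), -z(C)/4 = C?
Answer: -843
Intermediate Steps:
z(C) = -4*C
R = -24 (R = -4*6 = -24)
A(v) = -24 + v² + 2*v (A(v) = (v² + 2*v) - 24 = -24 + v² + 2*v)
(-10*81 + M) + A(5) = (-10*81 - 44) + (-24 + 5² + 2*5) = (-810 - 44) + (-24 + 25 + 10) = -854 + 11 = -843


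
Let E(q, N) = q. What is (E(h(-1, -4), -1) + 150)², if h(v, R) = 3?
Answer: 23409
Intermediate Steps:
(E(h(-1, -4), -1) + 150)² = (3 + 150)² = 153² = 23409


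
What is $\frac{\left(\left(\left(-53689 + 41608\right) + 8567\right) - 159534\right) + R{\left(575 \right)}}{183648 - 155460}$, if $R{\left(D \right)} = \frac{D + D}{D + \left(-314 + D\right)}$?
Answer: $- \frac{68153489}{11782584} \approx -5.7843$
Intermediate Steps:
$R{\left(D \right)} = \frac{2 D}{-314 + 2 D}$
$\frac{\left(\left(\left(-53689 + 41608\right) + 8567\right) - 159534\right) + R{\left(575 \right)}}{183648 - 155460} = \frac{\left(\left(\left(-53689 + 41608\right) + 8567\right) - 159534\right) + \frac{575}{-157 + 575}}{183648 - 155460} = \frac{\left(\left(-12081 + 8567\right) - 159534\right) + \frac{575}{418}}{183648 - 155460} = \frac{\left(-3514 - 159534\right) + 575 \cdot \frac{1}{418}}{28188} = \left(-163048 + \frac{575}{418}\right) \frac{1}{28188} = \left(- \frac{68153489}{418}\right) \frac{1}{28188} = - \frac{68153489}{11782584}$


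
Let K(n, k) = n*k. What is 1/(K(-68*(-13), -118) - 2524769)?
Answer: -1/2629081 ≈ -3.8036e-7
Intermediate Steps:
K(n, k) = k*n
1/(K(-68*(-13), -118) - 2524769) = 1/(-(-8024)*(-13) - 2524769) = 1/(-118*884 - 2524769) = 1/(-104312 - 2524769) = 1/(-2629081) = -1/2629081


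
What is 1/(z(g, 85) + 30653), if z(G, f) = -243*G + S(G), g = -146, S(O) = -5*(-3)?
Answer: 1/66146 ≈ 1.5118e-5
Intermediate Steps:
S(O) = 15
z(G, f) = 15 - 243*G (z(G, f) = -243*G + 15 = 15 - 243*G)
1/(z(g, 85) + 30653) = 1/((15 - 243*(-146)) + 30653) = 1/((15 + 35478) + 30653) = 1/(35493 + 30653) = 1/66146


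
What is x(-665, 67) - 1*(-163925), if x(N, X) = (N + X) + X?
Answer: 163394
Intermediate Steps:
x(N, X) = N + 2*X
x(-665, 67) - 1*(-163925) = (-665 + 2*67) - 1*(-163925) = (-665 + 134) + 163925 = -531 + 163925 = 163394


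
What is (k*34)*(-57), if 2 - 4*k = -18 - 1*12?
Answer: -15504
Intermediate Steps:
k = 8 (k = 1/2 - (-18 - 1*12)/4 = 1/2 - (-18 - 12)/4 = 1/2 - 1/4*(-30) = 1/2 + 15/2 = 8)
(k*34)*(-57) = (8*34)*(-57) = 272*(-57) = -15504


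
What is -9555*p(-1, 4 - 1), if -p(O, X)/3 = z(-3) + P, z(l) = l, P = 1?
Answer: -57330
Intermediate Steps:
p(O, X) = 6 (p(O, X) = -3*(-3 + 1) = -3*(-2) = 6)
-9555*p(-1, 4 - 1) = -9555*6 = -57330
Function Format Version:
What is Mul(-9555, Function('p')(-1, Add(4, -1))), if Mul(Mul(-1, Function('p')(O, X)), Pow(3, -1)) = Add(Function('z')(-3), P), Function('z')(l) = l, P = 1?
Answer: -57330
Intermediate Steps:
Function('p')(O, X) = 6 (Function('p')(O, X) = Mul(-3, Add(-3, 1)) = Mul(-3, -2) = 6)
Mul(-9555, Function('p')(-1, Add(4, -1))) = Mul(-9555, 6) = -57330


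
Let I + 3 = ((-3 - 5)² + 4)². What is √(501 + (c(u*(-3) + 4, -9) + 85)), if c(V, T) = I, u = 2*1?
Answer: √5207 ≈ 72.160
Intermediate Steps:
u = 2
I = 4621 (I = -3 + ((-3 - 5)² + 4)² = -3 + ((-8)² + 4)² = -3 + (64 + 4)² = -3 + 68² = -3 + 4624 = 4621)
c(V, T) = 4621
√(501 + (c(u*(-3) + 4, -9) + 85)) = √(501 + (4621 + 85)) = √(501 + 4706) = √5207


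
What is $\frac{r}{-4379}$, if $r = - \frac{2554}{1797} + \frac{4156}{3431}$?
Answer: $\frac{1294442}{26998755153} \approx 4.7944 \cdot 10^{-5}$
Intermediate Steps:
$r = - \frac{1294442}{6165507}$ ($r = \left(-2554\right) \frac{1}{1797} + 4156 \cdot \frac{1}{3431} = - \frac{2554}{1797} + \frac{4156}{3431} = - \frac{1294442}{6165507} \approx -0.20995$)
$\frac{r}{-4379} = - \frac{1294442}{6165507 \left(-4379\right)} = \left(- \frac{1294442}{6165507}\right) \left(- \frac{1}{4379}\right) = \frac{1294442}{26998755153}$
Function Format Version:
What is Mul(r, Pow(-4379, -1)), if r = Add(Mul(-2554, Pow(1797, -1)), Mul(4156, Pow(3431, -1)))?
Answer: Rational(1294442, 26998755153) ≈ 4.7944e-5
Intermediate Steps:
r = Rational(-1294442, 6165507) (r = Add(Mul(-2554, Rational(1, 1797)), Mul(4156, Rational(1, 3431))) = Add(Rational(-2554, 1797), Rational(4156, 3431)) = Rational(-1294442, 6165507) ≈ -0.20995)
Mul(r, Pow(-4379, -1)) = Mul(Rational(-1294442, 6165507), Pow(-4379, -1)) = Mul(Rational(-1294442, 6165507), Rational(-1, 4379)) = Rational(1294442, 26998755153)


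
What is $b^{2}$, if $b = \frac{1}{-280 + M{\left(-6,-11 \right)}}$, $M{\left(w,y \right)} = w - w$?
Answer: $\frac{1}{78400} \approx 1.2755 \cdot 10^{-5}$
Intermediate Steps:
$M{\left(w,y \right)} = 0$
$b = - \frac{1}{280}$ ($b = \frac{1}{-280 + 0} = \frac{1}{-280} = - \frac{1}{280} \approx -0.0035714$)
$b^{2} = \left(- \frac{1}{280}\right)^{2} = \frac{1}{78400}$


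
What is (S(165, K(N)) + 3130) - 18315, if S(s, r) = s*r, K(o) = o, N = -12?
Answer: -17165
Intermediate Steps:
S(s, r) = r*s
(S(165, K(N)) + 3130) - 18315 = (-12*165 + 3130) - 18315 = (-1980 + 3130) - 18315 = 1150 - 18315 = -17165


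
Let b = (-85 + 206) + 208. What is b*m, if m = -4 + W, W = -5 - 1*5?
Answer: -4606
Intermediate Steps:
W = -10 (W = -5 - 5 = -10)
m = -14 (m = -4 - 10 = -14)
b = 329 (b = 121 + 208 = 329)
b*m = 329*(-14) = -4606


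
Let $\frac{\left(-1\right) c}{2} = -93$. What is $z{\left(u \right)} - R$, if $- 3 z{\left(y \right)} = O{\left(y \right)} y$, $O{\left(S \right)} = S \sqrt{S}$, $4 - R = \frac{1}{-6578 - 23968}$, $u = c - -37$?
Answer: $- \frac{122185}{30546} - \frac{49729 \sqrt{223}}{3} \approx -2.4754 \cdot 10^{5}$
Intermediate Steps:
$c = 186$ ($c = \left(-2\right) \left(-93\right) = 186$)
$u = 223$ ($u = 186 - -37 = 186 + 37 = 223$)
$R = \frac{122185}{30546}$ ($R = 4 - \frac{1}{-6578 - 23968} = 4 - \frac{1}{-30546} = 4 - - \frac{1}{30546} = 4 + \frac{1}{30546} = \frac{122185}{30546} \approx 4.0$)
$O{\left(S \right)} = S^{\frac{3}{2}}$
$z{\left(y \right)} = - \frac{y^{\frac{5}{2}}}{3}$ ($z{\left(y \right)} = - \frac{y^{\frac{3}{2}} y}{3} = - \frac{y^{\frac{5}{2}}}{3}$)
$z{\left(u \right)} - R = - \frac{223^{\frac{5}{2}}}{3} - \frac{122185}{30546} = - \frac{49729 \sqrt{223}}{3} - \frac{122185}{30546} = - \frac{122185}{30546} - \frac{49729 \sqrt{223}}{3}$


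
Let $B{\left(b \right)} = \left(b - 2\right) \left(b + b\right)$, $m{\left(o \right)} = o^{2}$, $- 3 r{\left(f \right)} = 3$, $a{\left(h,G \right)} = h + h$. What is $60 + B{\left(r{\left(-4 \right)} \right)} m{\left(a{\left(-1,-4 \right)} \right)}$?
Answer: $84$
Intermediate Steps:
$a{\left(h,G \right)} = 2 h$
$r{\left(f \right)} = -1$ ($r{\left(f \right)} = \left(- \frac{1}{3}\right) 3 = -1$)
$B{\left(b \right)} = 2 b \left(-2 + b\right)$ ($B{\left(b \right)} = \left(-2 + b\right) 2 b = 2 b \left(-2 + b\right)$)
$60 + B{\left(r{\left(-4 \right)} \right)} m{\left(a{\left(-1,-4 \right)} \right)} = 60 + 2 \left(-1\right) \left(-2 - 1\right) \left(2 \left(-1\right)\right)^{2} = 60 + 2 \left(-1\right) \left(-3\right) \left(-2\right)^{2} = 60 + 6 \cdot 4 = 60 + 24 = 84$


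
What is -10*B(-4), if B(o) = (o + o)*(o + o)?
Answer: -640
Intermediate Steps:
B(o) = 4*o² (B(o) = (2*o)*(2*o) = 4*o²)
-10*B(-4) = -40*(-4)² = -40*16 = -10*64 = -640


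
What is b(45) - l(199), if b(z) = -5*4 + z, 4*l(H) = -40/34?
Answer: 430/17 ≈ 25.294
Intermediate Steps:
l(H) = -5/17 (l(H) = (-40/34)/4 = (-40*1/34)/4 = (¼)*(-20/17) = -5/17)
b(z) = -20 + z
b(45) - l(199) = (-20 + 45) - 1*(-5/17) = 25 + 5/17 = 430/17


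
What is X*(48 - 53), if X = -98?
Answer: 490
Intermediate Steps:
X*(48 - 53) = -98*(48 - 53) = -98*(-5) = 490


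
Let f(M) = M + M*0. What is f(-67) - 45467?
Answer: -45534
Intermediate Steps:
f(M) = M (f(M) = M + 0 = M)
f(-67) - 45467 = -67 - 45467 = -45534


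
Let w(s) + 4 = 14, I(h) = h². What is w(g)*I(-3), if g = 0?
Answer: 90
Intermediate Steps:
w(s) = 10 (w(s) = -4 + 14 = 10)
w(g)*I(-3) = 10*(-3)² = 10*9 = 90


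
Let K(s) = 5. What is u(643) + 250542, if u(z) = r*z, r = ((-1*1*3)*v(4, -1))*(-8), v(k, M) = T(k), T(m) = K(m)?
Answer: 327702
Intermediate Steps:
T(m) = 5
v(k, M) = 5
r = 120 (r = ((-1*1*3)*5)*(-8) = (-1*3*5)*(-8) = -3*5*(-8) = -15*(-8) = 120)
u(z) = 120*z
u(643) + 250542 = 120*643 + 250542 = 77160 + 250542 = 327702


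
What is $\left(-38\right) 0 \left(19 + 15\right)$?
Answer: $0$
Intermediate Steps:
$\left(-38\right) 0 \left(19 + 15\right) = 0 \cdot 34 = 0$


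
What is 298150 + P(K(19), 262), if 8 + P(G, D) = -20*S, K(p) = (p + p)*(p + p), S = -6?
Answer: 298262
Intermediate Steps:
K(p) = 4*p² (K(p) = (2*p)*(2*p) = 4*p²)
P(G, D) = 112 (P(G, D) = -8 - 20*(-6) = -8 + 120 = 112)
298150 + P(K(19), 262) = 298150 + 112 = 298262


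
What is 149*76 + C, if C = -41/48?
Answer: 543511/48 ≈ 11323.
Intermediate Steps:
C = -41/48 (C = -41*1/48 = -41/48 ≈ -0.85417)
149*76 + C = 149*76 - 41/48 = 11324 - 41/48 = 543511/48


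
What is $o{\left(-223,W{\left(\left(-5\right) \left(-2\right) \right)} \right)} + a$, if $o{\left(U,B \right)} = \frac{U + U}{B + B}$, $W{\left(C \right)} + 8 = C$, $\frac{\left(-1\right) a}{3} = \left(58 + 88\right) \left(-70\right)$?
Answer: $\frac{61097}{2} \approx 30549.0$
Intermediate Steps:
$a = 30660$ ($a = - 3 \left(58 + 88\right) \left(-70\right) = - 3 \cdot 146 \left(-70\right) = \left(-3\right) \left(-10220\right) = 30660$)
$W{\left(C \right)} = -8 + C$
$o{\left(U,B \right)} = \frac{U}{B}$ ($o{\left(U,B \right)} = \frac{2 U}{2 B} = 2 U \frac{1}{2 B} = \frac{U}{B}$)
$o{\left(-223,W{\left(\left(-5\right) \left(-2\right) \right)} \right)} + a = - \frac{223}{-8 - -10} + 30660 = - \frac{223}{-8 + 10} + 30660 = - \frac{223}{2} + 30660 = \frac{61097}{2}$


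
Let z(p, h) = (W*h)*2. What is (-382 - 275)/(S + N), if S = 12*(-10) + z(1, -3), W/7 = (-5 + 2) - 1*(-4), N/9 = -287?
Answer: 73/305 ≈ 0.23934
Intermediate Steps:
N = -2583 (N = 9*(-287) = -2583)
W = 7 (W = 7*((-5 + 2) - 1*(-4)) = 7*(-3 + 4) = 7*1 = 7)
z(p, h) = 14*h (z(p, h) = (7*h)*2 = 14*h)
S = -162 (S = 12*(-10) + 14*(-3) = -120 - 42 = -162)
(-382 - 275)/(S + N) = (-382 - 275)/(-162 - 2583) = -657/(-2745) = -657*(-1/2745) = 73/305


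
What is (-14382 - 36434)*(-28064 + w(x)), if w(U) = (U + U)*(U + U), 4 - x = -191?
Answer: -6303013376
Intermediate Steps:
x = 195 (x = 4 - 1*(-191) = 4 + 191 = 195)
w(U) = 4*U² (w(U) = (2*U)*(2*U) = 4*U²)
(-14382 - 36434)*(-28064 + w(x)) = (-14382 - 36434)*(-28064 + 4*195²) = -50816*(-28064 + 4*38025) = -50816*(-28064 + 152100) = -50816*124036 = -6303013376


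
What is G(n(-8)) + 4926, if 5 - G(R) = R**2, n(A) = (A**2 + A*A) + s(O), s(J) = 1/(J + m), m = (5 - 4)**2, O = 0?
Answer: -11710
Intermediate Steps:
m = 1 (m = 1**2 = 1)
s(J) = 1/(1 + J) (s(J) = 1/(J + 1) = 1/(1 + J))
n(A) = 1 + 2*A**2 (n(A) = (A**2 + A*A) + 1/(1 + 0) = (A**2 + A**2) + 1/1 = 2*A**2 + 1 = 1 + 2*A**2)
G(R) = 5 - R**2
G(n(-8)) + 4926 = (5 - (1 + 2*(-8)**2)**2) + 4926 = (5 - (1 + 2*64)**2) + 4926 = (5 - (1 + 128)**2) + 4926 = (5 - 1*129**2) + 4926 = (5 - 1*16641) + 4926 = (5 - 16641) + 4926 = -16636 + 4926 = -11710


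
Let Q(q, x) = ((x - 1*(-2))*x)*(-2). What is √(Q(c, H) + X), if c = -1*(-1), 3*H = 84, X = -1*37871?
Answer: I*√39551 ≈ 198.87*I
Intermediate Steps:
X = -37871
H = 28 (H = (⅓)*84 = 28)
c = 1
Q(q, x) = -2*x*(2 + x) (Q(q, x) = ((x + 2)*x)*(-2) = ((2 + x)*x)*(-2) = (x*(2 + x))*(-2) = -2*x*(2 + x))
√(Q(c, H) + X) = √(-2*28*(2 + 28) - 37871) = √(-2*28*30 - 37871) = √(-1680 - 37871) = √(-39551) = I*√39551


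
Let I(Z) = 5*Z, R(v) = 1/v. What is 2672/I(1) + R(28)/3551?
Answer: 265671621/497140 ≈ 534.40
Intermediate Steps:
2672/I(1) + R(28)/3551 = 2672/((5*1)) + 1/(28*3551) = 2672/5 + (1/28)*(1/3551) = 2672*(⅕) + 1/99428 = 2672/5 + 1/99428 = 265671621/497140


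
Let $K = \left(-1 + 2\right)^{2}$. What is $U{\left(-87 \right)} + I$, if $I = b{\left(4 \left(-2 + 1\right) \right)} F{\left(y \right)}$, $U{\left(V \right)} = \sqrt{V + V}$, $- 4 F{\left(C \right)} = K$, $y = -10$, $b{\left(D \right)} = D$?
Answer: $1 + i \sqrt{174} \approx 1.0 + 13.191 i$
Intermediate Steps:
$K = 1$ ($K = 1^{2} = 1$)
$F{\left(C \right)} = - \frac{1}{4}$ ($F{\left(C \right)} = \left(- \frac{1}{4}\right) 1 = - \frac{1}{4}$)
$U{\left(V \right)} = \sqrt{2} \sqrt{V}$ ($U{\left(V \right)} = \sqrt{2 V} = \sqrt{2} \sqrt{V}$)
$I = 1$ ($I = 4 \left(-2 + 1\right) \left(- \frac{1}{4}\right) = 4 \left(-1\right) \left(- \frac{1}{4}\right) = \left(-4\right) \left(- \frac{1}{4}\right) = 1$)
$U{\left(-87 \right)} + I = \sqrt{2} \sqrt{-87} + 1 = \sqrt{2} i \sqrt{87} + 1 = i \sqrt{174} + 1 = 1 + i \sqrt{174}$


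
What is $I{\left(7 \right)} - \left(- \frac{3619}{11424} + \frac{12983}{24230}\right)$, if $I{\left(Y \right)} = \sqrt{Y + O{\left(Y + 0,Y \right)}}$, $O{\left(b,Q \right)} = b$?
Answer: $- \frac{4330673}{19771680} + \sqrt{14} \approx 3.5226$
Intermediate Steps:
$I{\left(Y \right)} = \sqrt{2} \sqrt{Y}$ ($I{\left(Y \right)} = \sqrt{Y + \left(Y + 0\right)} = \sqrt{Y + Y} = \sqrt{2 Y} = \sqrt{2} \sqrt{Y}$)
$I{\left(7 \right)} - \left(- \frac{3619}{11424} + \frac{12983}{24230}\right) = \sqrt{2} \sqrt{7} - \left(- \frac{3619}{11424} + \frac{12983}{24230}\right) = \sqrt{14} - \left(\left(-3619\right) \frac{1}{11424} + 12983 \cdot \frac{1}{24230}\right) = \sqrt{14} - \left(- \frac{517}{1632} + \frac{12983}{24230}\right) = \sqrt{14} - \frac{4330673}{19771680} = - \frac{4330673}{19771680} + \sqrt{14}$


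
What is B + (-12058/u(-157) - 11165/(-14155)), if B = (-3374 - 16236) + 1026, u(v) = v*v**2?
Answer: -203591441463205/10955667083 ≈ -18583.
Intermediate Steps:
u(v) = v**3
B = -18584 (B = -19610 + 1026 = -18584)
B + (-12058/u(-157) - 11165/(-14155)) = -18584 + (-12058/((-157)**3) - 11165/(-14155)) = -18584 + (-12058/(-3869893) - 11165*(-1/14155)) = -18584 + (-12058*(-1/3869893) + 2233/2831) = -18584 + (12058/3869893 + 2233/2831) = -18584 + 8675607267/10955667083 = -203591441463205/10955667083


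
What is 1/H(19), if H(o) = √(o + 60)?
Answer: √79/79 ≈ 0.11251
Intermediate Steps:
H(o) = √(60 + o)
1/H(19) = 1/(√(60 + 19)) = 1/(√79) = √79/79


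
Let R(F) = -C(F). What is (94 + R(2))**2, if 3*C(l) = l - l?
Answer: 8836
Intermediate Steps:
C(l) = 0 (C(l) = (l - l)/3 = (1/3)*0 = 0)
R(F) = 0 (R(F) = -1*0 = 0)
(94 + R(2))**2 = (94 + 0)**2 = 94**2 = 8836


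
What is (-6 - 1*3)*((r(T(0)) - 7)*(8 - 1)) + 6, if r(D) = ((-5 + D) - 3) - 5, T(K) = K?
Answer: 1266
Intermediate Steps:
r(D) = -13 + D (r(D) = (-8 + D) - 5 = -13 + D)
(-6 - 1*3)*((r(T(0)) - 7)*(8 - 1)) + 6 = (-6 - 1*3)*(((-13 + 0) - 7)*(8 - 1)) + 6 = (-6 - 3)*((-13 - 7)*7) + 6 = -(-180)*7 + 6 = -9*(-140) + 6 = 1260 + 6 = 1266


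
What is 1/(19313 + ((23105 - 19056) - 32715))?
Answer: -1/9353 ≈ -0.00010692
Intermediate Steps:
1/(19313 + ((23105 - 19056) - 32715)) = 1/(19313 + (4049 - 32715)) = 1/(19313 - 28666) = 1/(-9353) = -1/9353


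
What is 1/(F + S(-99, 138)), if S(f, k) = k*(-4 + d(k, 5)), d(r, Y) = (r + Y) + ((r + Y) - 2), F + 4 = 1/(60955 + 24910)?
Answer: 85865/3317480141 ≈ 2.5883e-5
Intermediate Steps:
F = -343459/85865 (F = -4 + 1/(60955 + 24910) = -4 + 1/85865 = -343459/85865 ≈ -4.0000)
d(r, Y) = -2 + 2*Y + 2*r (d(r, Y) = (Y + r) + ((Y + r) - 2) = (Y + r) + (-2 + Y + r) = -2 + 2*Y + 2*r)
S(f, k) = k*(4 + 2*k) (S(f, k) = k*(-4 + (-2 + 2*5 + 2*k)) = k*(-4 + (-2 + 10 + 2*k)) = k*(-4 + (8 + 2*k)) = k*(4 + 2*k))
1/(F + S(-99, 138)) = 1/(-343459/85865 + 2*138*(2 + 138)) = 1/(-343459/85865 + 2*138*140) = 1/(-343459/85865 + 38640) = 1/(3317480141/85865) = 85865/3317480141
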